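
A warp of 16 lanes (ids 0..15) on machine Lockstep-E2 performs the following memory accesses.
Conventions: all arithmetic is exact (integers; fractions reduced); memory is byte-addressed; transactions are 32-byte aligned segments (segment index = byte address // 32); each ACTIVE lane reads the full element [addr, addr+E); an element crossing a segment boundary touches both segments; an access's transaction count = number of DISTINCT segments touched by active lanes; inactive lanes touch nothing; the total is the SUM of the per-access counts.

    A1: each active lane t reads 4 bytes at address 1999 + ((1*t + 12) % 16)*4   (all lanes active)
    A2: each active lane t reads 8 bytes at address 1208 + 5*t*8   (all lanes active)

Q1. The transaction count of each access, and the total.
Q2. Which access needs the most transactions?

A1: 3 transactions
A2: 16 transactions

Answer: 3,16; total 19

Answer: A2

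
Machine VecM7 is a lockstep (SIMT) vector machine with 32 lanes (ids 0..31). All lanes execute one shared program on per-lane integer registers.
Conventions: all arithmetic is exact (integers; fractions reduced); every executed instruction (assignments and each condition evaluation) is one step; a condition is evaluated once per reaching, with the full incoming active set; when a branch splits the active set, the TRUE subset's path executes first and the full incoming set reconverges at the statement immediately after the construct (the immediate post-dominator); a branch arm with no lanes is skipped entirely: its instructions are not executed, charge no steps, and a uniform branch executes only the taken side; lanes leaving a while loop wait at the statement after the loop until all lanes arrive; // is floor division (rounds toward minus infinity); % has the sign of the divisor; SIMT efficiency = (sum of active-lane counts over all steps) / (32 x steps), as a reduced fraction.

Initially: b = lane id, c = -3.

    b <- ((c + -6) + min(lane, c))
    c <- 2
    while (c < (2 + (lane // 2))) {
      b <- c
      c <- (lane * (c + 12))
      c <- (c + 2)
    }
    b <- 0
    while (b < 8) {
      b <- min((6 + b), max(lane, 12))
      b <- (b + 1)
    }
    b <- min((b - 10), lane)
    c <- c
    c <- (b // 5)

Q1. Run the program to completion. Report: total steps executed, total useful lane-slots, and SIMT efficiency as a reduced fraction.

Answer: 18 steps, 568 useful, 71/72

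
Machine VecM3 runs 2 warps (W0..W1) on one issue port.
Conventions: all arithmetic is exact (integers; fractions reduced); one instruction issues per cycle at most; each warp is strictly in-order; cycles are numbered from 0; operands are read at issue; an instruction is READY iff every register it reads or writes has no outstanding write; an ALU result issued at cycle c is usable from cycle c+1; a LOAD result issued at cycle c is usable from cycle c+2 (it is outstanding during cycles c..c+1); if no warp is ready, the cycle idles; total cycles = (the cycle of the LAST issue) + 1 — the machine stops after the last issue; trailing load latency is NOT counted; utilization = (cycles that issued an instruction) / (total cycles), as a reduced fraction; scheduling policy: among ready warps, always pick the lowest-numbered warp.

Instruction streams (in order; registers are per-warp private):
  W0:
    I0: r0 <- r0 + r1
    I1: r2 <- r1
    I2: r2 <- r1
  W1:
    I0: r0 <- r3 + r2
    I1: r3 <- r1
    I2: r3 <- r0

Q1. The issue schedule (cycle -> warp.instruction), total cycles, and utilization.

cycle 0: W0.I0
cycle 1: W0.I1
cycle 2: W0.I2
cycle 3: W1.I0
cycle 4: W1.I1
cycle 5: W1.I2

Answer: 6 cycles, utilization 1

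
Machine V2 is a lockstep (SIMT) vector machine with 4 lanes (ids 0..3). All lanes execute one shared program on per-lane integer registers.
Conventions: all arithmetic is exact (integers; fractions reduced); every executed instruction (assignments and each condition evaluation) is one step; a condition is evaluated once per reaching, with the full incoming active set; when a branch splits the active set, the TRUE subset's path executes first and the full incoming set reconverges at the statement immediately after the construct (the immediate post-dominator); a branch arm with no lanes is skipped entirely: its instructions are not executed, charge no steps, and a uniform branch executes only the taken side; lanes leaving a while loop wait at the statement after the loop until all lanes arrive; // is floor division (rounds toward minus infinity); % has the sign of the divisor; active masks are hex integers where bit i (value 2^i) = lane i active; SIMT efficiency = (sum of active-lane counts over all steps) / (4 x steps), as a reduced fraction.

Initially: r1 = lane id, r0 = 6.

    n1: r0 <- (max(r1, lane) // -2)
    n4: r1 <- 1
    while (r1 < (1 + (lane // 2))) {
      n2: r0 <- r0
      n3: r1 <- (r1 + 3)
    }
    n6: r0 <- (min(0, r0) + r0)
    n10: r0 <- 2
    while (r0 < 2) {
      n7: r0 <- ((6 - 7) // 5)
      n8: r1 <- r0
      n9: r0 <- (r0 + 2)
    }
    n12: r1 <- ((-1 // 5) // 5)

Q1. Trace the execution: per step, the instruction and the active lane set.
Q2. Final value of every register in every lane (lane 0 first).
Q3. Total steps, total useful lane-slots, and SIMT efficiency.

step 0: r0 <- (max(r1, lane) // -2)  0xf
step 1: r1 <- 1                      0xf
step 2: eval (r1 < (1 + (lane // 2))) 0xf
step 3: r0 <- r0                     0xc
step 4: r1 <- (r1 + 3)               0xc
step 5: eval (r1 < (1 + (lane // 2))) 0xc
step 6: r0 <- (min(0, r0) + r0)      0xf
step 7: r0 <- 2                      0xf
step 8: eval (r0 < 2)                0xf
step 9: r1 <- ((-1 // 5) // 5)       0xf

Answer: 10 steps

r1: -1,-1,-1,-1
r0: 2,2,2,2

steps = 10; useful = 34; efficiency = 34/40 = 17/20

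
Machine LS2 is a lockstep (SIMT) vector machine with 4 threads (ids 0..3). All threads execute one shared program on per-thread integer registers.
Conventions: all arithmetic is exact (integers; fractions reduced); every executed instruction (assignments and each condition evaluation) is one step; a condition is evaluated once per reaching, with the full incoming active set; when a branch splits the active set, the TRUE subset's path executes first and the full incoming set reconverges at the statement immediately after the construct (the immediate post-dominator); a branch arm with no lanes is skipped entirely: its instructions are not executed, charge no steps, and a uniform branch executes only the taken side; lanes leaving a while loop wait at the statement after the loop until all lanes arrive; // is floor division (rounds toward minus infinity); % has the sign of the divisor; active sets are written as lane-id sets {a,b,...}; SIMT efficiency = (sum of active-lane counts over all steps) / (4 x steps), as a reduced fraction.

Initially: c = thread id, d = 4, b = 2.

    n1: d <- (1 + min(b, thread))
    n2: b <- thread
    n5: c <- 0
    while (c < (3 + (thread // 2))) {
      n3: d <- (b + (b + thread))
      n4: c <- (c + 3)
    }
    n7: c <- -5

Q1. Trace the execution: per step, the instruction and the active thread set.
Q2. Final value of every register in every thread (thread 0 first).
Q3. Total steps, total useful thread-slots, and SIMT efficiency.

step 0: d <- (1 + min(b, thread))    {0,1,2,3}
step 1: b <- thread                  {0,1,2,3}
step 2: c <- 0                       {0,1,2,3}
step 3: eval (c < (3 + (thread // 2))) {0,1,2,3}
step 4: d <- (b + (b + thread))      {0,1,2,3}
step 5: c <- (c + 3)                 {0,1,2,3}
step 6: eval (c < (3 + (thread // 2))) {0,1,2,3}
step 7: d <- (b + (b + thread))      {2,3}
step 8: c <- (c + 3)                 {2,3}
step 9: eval (c < (3 + (thread // 2))) {2,3}
step 10: c <- -5                      {0,1,2,3}

Answer: 11 steps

c: -5,-5,-5,-5
d: 0,3,6,9
b: 0,1,2,3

steps = 11; useful = 38; efficiency = 38/44 = 19/22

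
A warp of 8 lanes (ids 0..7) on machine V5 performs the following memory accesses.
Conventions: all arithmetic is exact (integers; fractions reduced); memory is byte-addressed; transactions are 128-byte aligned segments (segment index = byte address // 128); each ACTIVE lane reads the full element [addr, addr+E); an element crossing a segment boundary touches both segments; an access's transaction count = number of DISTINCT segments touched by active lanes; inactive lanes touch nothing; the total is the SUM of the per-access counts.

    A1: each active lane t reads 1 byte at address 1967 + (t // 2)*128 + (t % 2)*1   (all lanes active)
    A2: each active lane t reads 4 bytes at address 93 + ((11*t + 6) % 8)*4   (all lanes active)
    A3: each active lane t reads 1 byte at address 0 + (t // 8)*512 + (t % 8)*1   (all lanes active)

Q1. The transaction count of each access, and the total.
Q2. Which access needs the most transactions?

A1: 4 transactions
A2: 1 transaction
A3: 1 transaction

Answer: 4,1,1; total 6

Answer: A1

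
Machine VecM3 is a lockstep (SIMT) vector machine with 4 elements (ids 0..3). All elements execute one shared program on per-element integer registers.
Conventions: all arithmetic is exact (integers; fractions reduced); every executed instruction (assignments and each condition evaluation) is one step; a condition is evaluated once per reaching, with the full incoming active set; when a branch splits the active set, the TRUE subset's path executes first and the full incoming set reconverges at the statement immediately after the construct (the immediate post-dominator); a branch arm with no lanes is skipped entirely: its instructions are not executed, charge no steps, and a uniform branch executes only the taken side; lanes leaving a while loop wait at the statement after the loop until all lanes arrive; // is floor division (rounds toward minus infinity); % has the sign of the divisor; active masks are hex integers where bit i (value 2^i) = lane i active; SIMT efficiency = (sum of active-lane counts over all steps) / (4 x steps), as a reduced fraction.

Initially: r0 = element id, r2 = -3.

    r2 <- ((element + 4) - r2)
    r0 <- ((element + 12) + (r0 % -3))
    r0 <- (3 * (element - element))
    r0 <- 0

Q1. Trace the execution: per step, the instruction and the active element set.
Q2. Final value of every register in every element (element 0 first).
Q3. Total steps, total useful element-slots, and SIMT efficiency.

step 0: r2 <- ((element + 4) - r2)   0xf
step 1: r0 <- ((element + 12) + (r0 % -3)) 0xf
step 2: r0 <- (3 * (element - element)) 0xf
step 3: r0 <- 0                      0xf

Answer: 4 steps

r0: 0,0,0,0
r2: 7,8,9,10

steps = 4; useful = 16; efficiency = 16/16 = 1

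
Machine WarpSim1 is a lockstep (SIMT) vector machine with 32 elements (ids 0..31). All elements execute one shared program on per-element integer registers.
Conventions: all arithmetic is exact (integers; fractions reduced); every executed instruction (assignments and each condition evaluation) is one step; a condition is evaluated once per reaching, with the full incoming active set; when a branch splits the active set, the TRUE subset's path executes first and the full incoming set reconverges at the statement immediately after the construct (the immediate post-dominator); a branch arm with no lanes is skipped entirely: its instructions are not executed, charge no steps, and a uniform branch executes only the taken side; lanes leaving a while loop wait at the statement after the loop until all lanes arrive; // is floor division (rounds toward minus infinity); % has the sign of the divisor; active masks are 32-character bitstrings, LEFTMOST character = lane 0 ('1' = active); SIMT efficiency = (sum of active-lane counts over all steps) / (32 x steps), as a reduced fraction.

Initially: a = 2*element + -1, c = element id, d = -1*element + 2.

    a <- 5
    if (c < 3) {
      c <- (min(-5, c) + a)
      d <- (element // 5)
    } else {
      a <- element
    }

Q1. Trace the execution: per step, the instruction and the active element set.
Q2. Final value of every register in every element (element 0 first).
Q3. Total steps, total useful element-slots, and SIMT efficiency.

step 0: a <- 5                       11111111111111111111111111111111
step 1: eval (c < 3)                 11111111111111111111111111111111
step 2: c <- (min(-5, c) + a)        11100000000000000000000000000000
step 3: d <- (element // 5)          11100000000000000000000000000000
step 4: a <- element                 00011111111111111111111111111111

Answer: 5 steps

a: 5,5,5,3,4,5,6,7,8,9,10,11,12,13,14,15,16,17,18,19,20,21,22,23,24,25,26,27,28,29,30,31
c: 0,0,0,3,4,5,6,7,8,9,10,11,12,13,14,15,16,17,18,19,20,21,22,23,24,25,26,27,28,29,30,31
d: 0,0,0,-1,-2,-3,-4,-5,-6,-7,-8,-9,-10,-11,-12,-13,-14,-15,-16,-17,-18,-19,-20,-21,-22,-23,-24,-25,-26,-27,-28,-29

steps = 5; useful = 99; efficiency = 99/160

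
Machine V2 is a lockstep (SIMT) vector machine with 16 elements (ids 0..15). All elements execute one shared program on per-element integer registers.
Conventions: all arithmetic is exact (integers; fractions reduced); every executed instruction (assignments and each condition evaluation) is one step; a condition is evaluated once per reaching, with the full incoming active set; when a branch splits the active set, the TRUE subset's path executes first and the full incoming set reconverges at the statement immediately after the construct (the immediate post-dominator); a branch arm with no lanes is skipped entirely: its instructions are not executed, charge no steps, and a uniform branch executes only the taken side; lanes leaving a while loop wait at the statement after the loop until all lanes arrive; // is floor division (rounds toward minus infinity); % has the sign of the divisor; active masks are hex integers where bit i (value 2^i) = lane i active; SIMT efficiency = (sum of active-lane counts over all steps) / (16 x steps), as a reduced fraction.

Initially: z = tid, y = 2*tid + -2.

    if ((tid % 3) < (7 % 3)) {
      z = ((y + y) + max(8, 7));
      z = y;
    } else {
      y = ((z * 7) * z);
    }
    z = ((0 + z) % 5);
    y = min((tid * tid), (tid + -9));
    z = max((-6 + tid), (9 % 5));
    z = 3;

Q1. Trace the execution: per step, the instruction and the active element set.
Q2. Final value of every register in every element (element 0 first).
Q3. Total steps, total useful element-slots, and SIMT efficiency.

step 0: eval ((tid % 3) < (7 % 3))   0xffff
step 1: z <- ((y + y) + max(8, 7))   0x9249
step 2: z <- y                       0x9249
step 3: y <- ((z * 7) * z)           0x6db6
step 4: z <- ((0 + z) % 5)           0xffff
step 5: y <- min((tid * tid), (tid + -9)) 0xffff
step 6: z <- max((-6 + tid), (9 % 5)) 0xffff
step 7: z <- 3                       0xffff

Answer: 8 steps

z: 3,3,3,3,3,3,3,3,3,3,3,3,3,3,3,3
y: -9,-8,-7,-6,-5,-4,-3,-2,-1,0,1,2,3,4,5,6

steps = 8; useful = 102; efficiency = 102/128 = 51/64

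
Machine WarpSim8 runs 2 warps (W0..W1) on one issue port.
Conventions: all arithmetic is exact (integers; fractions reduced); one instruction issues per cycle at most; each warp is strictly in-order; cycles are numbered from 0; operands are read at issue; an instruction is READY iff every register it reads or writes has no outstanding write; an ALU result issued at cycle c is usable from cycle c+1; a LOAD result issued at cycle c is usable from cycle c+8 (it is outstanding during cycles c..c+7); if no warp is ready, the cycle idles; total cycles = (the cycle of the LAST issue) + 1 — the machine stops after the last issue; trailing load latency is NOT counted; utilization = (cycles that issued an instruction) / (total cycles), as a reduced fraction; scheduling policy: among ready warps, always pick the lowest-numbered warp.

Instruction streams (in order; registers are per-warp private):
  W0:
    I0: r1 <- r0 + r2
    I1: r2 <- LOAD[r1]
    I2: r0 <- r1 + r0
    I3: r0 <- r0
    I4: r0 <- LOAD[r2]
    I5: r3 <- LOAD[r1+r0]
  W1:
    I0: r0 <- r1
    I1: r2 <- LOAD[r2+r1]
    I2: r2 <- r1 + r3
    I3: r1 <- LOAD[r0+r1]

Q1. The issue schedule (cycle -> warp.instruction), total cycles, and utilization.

cycle 0: W0.I0
cycle 1: W0.I1
cycle 2: W0.I2
cycle 3: W0.I3
cycle 4: W1.I0
cycle 5: W1.I1
cycle 6: idle
cycle 7: idle
cycle 8: idle
cycle 9: W0.I4
cycle 10: idle
cycle 11: idle
cycle 12: idle
cycle 13: W1.I2
cycle 14: W1.I3
cycle 15: idle
cycle 16: idle
cycle 17: W0.I5

Answer: 18 cycles, utilization 5/9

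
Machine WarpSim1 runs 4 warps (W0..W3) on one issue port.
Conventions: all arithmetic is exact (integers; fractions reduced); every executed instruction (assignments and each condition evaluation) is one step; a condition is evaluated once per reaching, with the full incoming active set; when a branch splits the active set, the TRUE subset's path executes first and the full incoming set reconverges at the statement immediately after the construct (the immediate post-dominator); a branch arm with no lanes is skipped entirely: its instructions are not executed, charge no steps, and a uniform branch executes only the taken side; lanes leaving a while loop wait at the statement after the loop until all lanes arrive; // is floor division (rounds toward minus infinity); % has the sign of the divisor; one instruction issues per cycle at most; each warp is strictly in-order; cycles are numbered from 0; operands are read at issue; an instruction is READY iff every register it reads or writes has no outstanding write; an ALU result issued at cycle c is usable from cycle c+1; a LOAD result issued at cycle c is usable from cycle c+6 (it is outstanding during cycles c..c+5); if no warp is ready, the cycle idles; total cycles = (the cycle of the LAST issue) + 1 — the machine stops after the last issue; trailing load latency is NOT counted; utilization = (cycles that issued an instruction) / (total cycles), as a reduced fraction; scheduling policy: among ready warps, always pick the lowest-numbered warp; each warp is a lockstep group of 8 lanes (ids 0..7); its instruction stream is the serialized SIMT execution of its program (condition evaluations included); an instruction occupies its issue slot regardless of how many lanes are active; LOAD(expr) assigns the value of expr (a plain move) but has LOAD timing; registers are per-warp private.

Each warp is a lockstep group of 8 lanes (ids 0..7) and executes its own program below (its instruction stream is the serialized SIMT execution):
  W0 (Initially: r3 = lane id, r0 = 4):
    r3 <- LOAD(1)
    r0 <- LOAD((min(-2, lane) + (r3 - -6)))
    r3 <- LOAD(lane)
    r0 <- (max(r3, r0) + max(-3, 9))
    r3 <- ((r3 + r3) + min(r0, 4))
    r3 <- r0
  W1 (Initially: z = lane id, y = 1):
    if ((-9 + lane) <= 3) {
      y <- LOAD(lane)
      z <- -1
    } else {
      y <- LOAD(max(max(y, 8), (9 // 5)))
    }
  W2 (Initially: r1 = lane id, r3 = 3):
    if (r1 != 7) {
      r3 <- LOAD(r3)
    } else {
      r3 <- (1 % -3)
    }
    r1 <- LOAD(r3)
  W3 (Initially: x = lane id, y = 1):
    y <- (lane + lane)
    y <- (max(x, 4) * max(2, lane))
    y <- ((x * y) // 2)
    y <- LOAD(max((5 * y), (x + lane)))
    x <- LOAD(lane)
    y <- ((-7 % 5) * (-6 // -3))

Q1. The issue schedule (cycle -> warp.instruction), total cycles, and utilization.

cycle 0: W0.I0
cycle 1: W1.I0
cycle 2: W1.I1
cycle 3: W1.I2
cycle 4: W2.I0
cycle 5: W2.I1
cycle 6: W0.I1
cycle 7: W0.I2
cycle 8: W3.I0
cycle 9: W3.I1
cycle 10: W3.I2
cycle 11: W2.I2
cycle 12: W2.I3
cycle 13: W0.I3
cycle 14: W0.I4
cycle 15: W0.I5
cycle 16: W3.I3
cycle 17: W3.I4
cycle 18: idle
cycle 19: idle
cycle 20: idle
cycle 21: idle
cycle 22: W3.I5

Answer: 23 cycles, utilization 19/23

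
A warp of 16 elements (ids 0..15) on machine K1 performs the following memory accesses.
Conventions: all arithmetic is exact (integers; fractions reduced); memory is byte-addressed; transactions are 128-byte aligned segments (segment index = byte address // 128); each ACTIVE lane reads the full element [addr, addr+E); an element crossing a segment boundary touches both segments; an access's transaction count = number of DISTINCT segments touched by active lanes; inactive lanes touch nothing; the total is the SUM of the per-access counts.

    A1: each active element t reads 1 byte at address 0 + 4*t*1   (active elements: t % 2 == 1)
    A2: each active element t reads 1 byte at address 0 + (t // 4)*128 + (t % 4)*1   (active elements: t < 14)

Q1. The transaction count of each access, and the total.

A1: 1 transaction
A2: 4 transactions

Answer: 1,4; total 5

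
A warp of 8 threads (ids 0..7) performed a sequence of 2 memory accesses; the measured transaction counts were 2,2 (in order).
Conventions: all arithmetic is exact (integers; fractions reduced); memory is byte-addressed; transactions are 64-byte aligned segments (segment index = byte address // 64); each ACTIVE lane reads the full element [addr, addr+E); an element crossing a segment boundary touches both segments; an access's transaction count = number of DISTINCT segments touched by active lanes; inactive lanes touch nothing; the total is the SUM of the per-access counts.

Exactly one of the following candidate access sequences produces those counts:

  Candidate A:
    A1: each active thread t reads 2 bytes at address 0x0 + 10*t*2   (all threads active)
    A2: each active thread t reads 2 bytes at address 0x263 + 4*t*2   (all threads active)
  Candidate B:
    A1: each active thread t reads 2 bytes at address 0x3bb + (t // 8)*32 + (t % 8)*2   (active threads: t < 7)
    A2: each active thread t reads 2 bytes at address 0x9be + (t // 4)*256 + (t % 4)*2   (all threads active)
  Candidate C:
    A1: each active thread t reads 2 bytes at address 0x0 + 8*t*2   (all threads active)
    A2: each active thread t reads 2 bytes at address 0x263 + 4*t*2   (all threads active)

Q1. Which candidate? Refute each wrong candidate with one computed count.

A: A1 gives 3 transactions, not 2
B: A2 gives 4 transactions, not 2
C: all counts match (2,2)

Answer: C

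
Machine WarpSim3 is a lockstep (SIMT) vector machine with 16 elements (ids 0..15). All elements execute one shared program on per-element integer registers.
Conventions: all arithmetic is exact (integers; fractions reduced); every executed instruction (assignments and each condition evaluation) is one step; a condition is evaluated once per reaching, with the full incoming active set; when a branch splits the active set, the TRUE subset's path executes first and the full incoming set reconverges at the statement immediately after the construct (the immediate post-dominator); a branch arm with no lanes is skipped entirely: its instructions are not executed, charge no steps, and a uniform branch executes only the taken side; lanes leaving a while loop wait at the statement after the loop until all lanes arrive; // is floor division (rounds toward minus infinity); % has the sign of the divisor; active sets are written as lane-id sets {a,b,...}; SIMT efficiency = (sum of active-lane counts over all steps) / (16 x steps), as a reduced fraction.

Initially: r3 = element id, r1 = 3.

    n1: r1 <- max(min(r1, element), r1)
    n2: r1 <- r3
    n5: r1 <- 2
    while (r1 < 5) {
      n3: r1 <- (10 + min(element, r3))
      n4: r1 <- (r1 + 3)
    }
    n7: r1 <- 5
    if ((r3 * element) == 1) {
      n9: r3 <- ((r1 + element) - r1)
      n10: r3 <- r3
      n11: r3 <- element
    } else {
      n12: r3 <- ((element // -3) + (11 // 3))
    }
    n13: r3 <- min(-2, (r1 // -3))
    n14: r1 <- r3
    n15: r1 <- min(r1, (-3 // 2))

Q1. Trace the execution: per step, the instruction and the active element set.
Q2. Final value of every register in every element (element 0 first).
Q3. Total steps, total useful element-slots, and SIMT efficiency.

step 0: r1 <- max(min(r1, element), r1) {0,1,2,3,4,5,6,7,8,9,10,11,12,13,14,15}
step 1: r1 <- r3                     {0,1,2,3,4,5,6,7,8,9,10,11,12,13,14,15}
step 2: r1 <- 2                      {0,1,2,3,4,5,6,7,8,9,10,11,12,13,14,15}
step 3: eval (r1 < 5)                {0,1,2,3,4,5,6,7,8,9,10,11,12,13,14,15}
step 4: r1 <- (10 + min(element, r3)) {0,1,2,3,4,5,6,7,8,9,10,11,12,13,14,15}
step 5: r1 <- (r1 + 3)               {0,1,2,3,4,5,6,7,8,9,10,11,12,13,14,15}
step 6: eval (r1 < 5)                {0,1,2,3,4,5,6,7,8,9,10,11,12,13,14,15}
step 7: r1 <- 5                      {0,1,2,3,4,5,6,7,8,9,10,11,12,13,14,15}
step 8: eval ((r3 * element) == 1)   {0,1,2,3,4,5,6,7,8,9,10,11,12,13,14,15}
step 9: r3 <- ((r1 + element) - r1)  {1}
step 10: r3 <- r3                     {1}
step 11: r3 <- element                {1}
step 12: r3 <- ((element // -3) + (11 // 3)) {0,2,3,4,5,6,7,8,9,10,11,12,13,14,15}
step 13: r3 <- min(-2, (r1 // -3))    {0,1,2,3,4,5,6,7,8,9,10,11,12,13,14,15}
step 14: r1 <- r3                     {0,1,2,3,4,5,6,7,8,9,10,11,12,13,14,15}
step 15: r1 <- min(r1, (-3 // 2))     {0,1,2,3,4,5,6,7,8,9,10,11,12,13,14,15}

Answer: 16 steps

r3: -2,-2,-2,-2,-2,-2,-2,-2,-2,-2,-2,-2,-2,-2,-2,-2
r1: -2,-2,-2,-2,-2,-2,-2,-2,-2,-2,-2,-2,-2,-2,-2,-2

steps = 16; useful = 210; efficiency = 210/256 = 105/128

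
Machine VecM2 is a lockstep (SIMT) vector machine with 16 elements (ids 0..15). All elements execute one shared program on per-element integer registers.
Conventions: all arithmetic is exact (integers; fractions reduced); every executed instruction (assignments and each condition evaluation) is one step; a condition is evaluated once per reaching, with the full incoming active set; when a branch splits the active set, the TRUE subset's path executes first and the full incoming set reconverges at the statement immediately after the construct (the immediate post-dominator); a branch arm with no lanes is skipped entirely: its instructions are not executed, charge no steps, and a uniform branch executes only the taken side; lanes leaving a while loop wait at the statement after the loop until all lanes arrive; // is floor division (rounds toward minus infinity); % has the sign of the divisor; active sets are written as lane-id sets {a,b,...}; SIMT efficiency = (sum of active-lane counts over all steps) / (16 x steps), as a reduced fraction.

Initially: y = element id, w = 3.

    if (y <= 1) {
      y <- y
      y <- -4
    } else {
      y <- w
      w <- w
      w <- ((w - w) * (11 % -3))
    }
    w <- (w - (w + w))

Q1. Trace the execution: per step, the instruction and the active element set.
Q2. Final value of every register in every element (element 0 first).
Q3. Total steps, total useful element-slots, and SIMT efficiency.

step 0: eval (y <= 1)                {0,1,2,3,4,5,6,7,8,9,10,11,12,13,14,15}
step 1: y <- y                       {0,1}
step 2: y <- -4                      {0,1}
step 3: y <- w                       {2,3,4,5,6,7,8,9,10,11,12,13,14,15}
step 4: w <- w                       {2,3,4,5,6,7,8,9,10,11,12,13,14,15}
step 5: w <- ((w - w) * (11 % -3))   {2,3,4,5,6,7,8,9,10,11,12,13,14,15}
step 6: w <- (w - (w + w))           {0,1,2,3,4,5,6,7,8,9,10,11,12,13,14,15}

Answer: 7 steps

y: -4,-4,3,3,3,3,3,3,3,3,3,3,3,3,3,3
w: -3,-3,0,0,0,0,0,0,0,0,0,0,0,0,0,0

steps = 7; useful = 78; efficiency = 78/112 = 39/56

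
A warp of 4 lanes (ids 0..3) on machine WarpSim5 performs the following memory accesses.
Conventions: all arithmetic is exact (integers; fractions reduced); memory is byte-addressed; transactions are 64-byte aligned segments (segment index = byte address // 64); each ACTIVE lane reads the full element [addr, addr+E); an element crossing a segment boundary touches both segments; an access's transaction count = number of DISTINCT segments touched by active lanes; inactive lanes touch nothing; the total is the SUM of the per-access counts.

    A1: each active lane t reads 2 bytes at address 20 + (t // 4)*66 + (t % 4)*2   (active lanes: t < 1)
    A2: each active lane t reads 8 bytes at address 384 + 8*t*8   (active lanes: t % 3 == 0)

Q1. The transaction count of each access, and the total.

A1: 1 transaction
A2: 2 transactions

Answer: 1,2; total 3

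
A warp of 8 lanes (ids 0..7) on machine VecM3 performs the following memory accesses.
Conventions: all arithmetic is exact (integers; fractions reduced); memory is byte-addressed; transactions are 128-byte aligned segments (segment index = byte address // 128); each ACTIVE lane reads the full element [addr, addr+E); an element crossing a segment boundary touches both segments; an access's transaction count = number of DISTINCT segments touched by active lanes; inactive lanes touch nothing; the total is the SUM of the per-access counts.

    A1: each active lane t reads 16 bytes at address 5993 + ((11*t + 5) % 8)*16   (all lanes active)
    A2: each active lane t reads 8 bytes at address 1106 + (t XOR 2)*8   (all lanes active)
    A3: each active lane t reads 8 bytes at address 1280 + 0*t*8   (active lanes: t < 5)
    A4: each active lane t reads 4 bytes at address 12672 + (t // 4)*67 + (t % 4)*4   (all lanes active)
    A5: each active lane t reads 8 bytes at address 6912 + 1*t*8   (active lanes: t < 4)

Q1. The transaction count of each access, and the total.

A1: 2 transactions
A2: 2 transactions
A3: 1 transaction
A4: 1 transaction
A5: 1 transaction

Answer: 2,2,1,1,1; total 7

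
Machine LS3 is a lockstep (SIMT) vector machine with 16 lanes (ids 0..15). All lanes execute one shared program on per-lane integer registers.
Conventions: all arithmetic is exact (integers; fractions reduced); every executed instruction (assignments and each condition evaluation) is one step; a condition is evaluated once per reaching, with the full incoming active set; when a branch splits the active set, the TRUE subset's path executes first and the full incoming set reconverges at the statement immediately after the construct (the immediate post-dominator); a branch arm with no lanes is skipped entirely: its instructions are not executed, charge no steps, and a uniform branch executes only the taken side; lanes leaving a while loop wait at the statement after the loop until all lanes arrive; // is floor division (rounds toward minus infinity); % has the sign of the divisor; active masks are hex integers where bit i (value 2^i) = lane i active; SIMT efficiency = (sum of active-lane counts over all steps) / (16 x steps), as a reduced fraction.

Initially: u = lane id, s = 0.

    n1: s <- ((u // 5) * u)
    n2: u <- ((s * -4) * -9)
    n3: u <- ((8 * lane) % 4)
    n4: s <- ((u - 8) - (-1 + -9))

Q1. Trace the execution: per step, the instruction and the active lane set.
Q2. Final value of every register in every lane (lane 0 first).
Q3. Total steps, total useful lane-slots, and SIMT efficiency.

step 0: s <- ((u // 5) * u)          0xffff
step 1: u <- ((s * -4) * -9)         0xffff
step 2: u <- ((8 * lane) % 4)        0xffff
step 3: s <- ((u - 8) - (-1 + -9))   0xffff

Answer: 4 steps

u: 0,0,0,0,0,0,0,0,0,0,0,0,0,0,0,0
s: 2,2,2,2,2,2,2,2,2,2,2,2,2,2,2,2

steps = 4; useful = 64; efficiency = 64/64 = 1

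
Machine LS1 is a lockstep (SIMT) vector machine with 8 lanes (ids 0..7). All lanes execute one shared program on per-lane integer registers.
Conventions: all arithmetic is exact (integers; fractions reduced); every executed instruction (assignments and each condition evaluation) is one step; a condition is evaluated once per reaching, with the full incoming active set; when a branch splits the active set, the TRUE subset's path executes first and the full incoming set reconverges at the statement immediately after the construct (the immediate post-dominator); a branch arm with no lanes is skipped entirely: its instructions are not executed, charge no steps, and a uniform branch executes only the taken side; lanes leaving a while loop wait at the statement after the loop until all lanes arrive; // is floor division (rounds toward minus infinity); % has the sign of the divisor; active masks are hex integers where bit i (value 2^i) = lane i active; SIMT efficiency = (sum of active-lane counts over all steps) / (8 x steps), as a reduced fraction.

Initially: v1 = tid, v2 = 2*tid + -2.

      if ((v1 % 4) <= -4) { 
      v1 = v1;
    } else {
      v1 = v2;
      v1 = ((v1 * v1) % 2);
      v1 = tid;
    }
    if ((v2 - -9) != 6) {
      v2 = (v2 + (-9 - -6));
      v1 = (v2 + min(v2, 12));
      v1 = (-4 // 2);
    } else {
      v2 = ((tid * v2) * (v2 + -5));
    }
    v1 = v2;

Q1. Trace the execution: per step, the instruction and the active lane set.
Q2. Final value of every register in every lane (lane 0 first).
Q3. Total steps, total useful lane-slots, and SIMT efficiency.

step 0: eval ((v1 % 4) <= -4)        0xff
step 1: v1 <- v2                     0xff
step 2: v1 <- ((v1 * v1) % 2)        0xff
step 3: v1 <- tid                    0xff
step 4: eval ((v2 - -9) != 6)        0xff
step 5: v2 <- (v2 + (-9 - -6))       0xff
step 6: v1 <- (v2 + min(v2, 12))     0xff
step 7: v1 <- (-4 // 2)              0xff
step 8: v1 <- v2                     0xff

Answer: 9 steps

v1: -5,-3,-1,1,3,5,7,9
v2: -5,-3,-1,1,3,5,7,9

steps = 9; useful = 72; efficiency = 72/72 = 1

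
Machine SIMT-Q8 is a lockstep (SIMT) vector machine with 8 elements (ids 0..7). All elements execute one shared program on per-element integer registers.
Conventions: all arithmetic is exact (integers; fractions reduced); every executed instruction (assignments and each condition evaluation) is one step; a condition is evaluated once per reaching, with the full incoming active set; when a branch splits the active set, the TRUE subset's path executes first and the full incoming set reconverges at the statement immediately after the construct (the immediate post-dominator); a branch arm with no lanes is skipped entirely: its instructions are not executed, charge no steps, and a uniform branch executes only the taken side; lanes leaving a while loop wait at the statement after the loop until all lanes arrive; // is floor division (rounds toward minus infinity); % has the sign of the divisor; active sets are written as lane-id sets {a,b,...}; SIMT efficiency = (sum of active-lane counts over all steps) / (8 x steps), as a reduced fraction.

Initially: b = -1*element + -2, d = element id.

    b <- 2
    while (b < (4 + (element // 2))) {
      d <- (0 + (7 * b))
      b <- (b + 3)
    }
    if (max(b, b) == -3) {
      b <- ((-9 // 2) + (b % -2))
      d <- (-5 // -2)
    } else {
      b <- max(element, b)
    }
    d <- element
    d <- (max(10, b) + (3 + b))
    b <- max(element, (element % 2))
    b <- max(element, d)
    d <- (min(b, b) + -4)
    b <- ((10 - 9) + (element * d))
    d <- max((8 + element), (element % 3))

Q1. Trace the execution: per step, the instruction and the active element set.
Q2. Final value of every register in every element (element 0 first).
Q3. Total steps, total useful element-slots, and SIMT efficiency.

step 0: b <- 2                       {0,1,2,3,4,5,6,7}
step 1: eval (b < (4 + (element // 2))) {0,1,2,3,4,5,6,7}
step 2: d <- (0 + (7 * b))           {0,1,2,3,4,5,6,7}
step 3: b <- (b + 3)                 {0,1,2,3,4,5,6,7}
step 4: eval (b < (4 + (element // 2))) {0,1,2,3,4,5,6,7}
step 5: d <- (0 + (7 * b))           {4,5,6,7}
step 6: b <- (b + 3)                 {4,5,6,7}
step 7: eval (b < (4 + (element // 2))) {4,5,6,7}
step 8: eval (max(b, b) == -3)       {0,1,2,3,4,5,6,7}
step 9: b <- max(element, b)         {0,1,2,3,4,5,6,7}
step 10: d <- element                 {0,1,2,3,4,5,6,7}
step 11: d <- (max(10, b) + (3 + b))  {0,1,2,3,4,5,6,7}
step 12: b <- max(element, (element % 2)) {0,1,2,3,4,5,6,7}
step 13: b <- max(element, d)         {0,1,2,3,4,5,6,7}
step 14: d <- (min(b, b) + -4)        {0,1,2,3,4,5,6,7}
step 15: b <- ((10 - 9) + (element * d)) {0,1,2,3,4,5,6,7}
step 16: d <- max((8 + element), (element % 3)) {0,1,2,3,4,5,6,7}

Answer: 17 steps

b: 1,15,29,43,69,86,103,120
d: 8,9,10,11,12,13,14,15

steps = 17; useful = 124; efficiency = 124/136 = 31/34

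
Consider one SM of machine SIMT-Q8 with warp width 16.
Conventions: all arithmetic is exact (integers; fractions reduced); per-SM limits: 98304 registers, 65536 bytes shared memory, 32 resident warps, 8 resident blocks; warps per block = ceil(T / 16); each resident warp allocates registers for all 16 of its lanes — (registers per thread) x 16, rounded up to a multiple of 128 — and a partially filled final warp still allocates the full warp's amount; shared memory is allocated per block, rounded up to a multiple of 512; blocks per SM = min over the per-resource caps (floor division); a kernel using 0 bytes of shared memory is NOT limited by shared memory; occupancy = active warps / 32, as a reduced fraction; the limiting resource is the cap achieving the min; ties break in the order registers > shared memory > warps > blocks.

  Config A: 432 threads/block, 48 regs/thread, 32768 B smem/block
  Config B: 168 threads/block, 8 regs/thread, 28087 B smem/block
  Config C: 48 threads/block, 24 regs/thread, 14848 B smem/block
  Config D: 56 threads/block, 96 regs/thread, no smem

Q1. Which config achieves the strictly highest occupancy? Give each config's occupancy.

occupancies: A 27/32, B 11/16, C 3/8, D 1

Answer: D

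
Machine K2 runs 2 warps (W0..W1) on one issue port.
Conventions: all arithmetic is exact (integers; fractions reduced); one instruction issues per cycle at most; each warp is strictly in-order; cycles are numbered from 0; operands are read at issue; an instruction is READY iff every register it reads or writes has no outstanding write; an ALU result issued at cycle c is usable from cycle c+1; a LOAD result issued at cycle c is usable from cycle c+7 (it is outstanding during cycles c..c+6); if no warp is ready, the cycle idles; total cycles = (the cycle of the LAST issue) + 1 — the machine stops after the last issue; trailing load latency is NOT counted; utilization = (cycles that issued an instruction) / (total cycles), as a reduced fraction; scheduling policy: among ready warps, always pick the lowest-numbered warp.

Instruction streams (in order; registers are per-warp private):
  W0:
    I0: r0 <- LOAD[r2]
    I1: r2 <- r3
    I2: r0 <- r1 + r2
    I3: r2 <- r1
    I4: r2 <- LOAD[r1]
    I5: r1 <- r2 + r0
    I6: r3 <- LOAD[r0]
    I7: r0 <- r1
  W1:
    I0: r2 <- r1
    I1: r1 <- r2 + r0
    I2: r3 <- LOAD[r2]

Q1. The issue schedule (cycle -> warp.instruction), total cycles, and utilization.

cycle 0: W0.I0
cycle 1: W0.I1
cycle 2: W1.I0
cycle 3: W1.I1
cycle 4: W1.I2
cycle 5: idle
cycle 6: idle
cycle 7: W0.I2
cycle 8: W0.I3
cycle 9: W0.I4
cycle 10: idle
cycle 11: idle
cycle 12: idle
cycle 13: idle
cycle 14: idle
cycle 15: idle
cycle 16: W0.I5
cycle 17: W0.I6
cycle 18: W0.I7

Answer: 19 cycles, utilization 11/19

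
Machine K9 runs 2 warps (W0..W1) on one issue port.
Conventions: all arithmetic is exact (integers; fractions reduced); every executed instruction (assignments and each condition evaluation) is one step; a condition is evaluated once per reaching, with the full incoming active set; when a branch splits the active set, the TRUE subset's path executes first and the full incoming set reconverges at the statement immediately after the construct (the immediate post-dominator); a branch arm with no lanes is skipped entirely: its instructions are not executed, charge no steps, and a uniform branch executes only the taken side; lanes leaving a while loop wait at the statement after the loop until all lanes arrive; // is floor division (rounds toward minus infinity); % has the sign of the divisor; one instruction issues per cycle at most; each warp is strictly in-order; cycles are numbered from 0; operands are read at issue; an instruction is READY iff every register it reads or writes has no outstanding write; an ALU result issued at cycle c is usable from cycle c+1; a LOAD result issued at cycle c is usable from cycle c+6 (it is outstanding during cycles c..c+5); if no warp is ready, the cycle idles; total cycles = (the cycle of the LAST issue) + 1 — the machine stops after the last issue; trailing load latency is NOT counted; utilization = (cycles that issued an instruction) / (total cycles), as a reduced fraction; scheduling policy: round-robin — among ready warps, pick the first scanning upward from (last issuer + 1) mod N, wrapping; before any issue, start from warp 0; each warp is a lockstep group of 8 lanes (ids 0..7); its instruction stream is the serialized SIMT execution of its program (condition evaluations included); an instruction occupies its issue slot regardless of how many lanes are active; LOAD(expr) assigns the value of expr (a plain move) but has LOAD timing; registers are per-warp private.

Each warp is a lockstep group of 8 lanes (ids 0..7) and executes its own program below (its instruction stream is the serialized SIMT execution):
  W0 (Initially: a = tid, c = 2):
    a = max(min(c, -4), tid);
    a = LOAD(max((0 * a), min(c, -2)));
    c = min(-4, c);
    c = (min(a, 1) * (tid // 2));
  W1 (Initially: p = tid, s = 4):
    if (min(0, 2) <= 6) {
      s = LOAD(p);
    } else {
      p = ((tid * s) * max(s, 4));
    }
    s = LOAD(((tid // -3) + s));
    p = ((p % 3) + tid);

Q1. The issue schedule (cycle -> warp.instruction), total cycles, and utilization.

cycle 0: W0.I0
cycle 1: W1.I0
cycle 2: W0.I1
cycle 3: W1.I1
cycle 4: W0.I2
cycle 5: idle
cycle 6: idle
cycle 7: idle
cycle 8: W0.I3
cycle 9: W1.I2
cycle 10: W1.I3

Answer: 11 cycles, utilization 8/11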